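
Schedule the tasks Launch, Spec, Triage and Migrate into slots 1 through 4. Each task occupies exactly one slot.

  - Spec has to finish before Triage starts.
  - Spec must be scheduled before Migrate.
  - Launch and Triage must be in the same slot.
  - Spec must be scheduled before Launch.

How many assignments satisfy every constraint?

14

Splitting on Launch: it can be 2 (3), 3 (5), 4 (6). Listing each branch's schedules as (Spec, Triage, Migrate):
Launch=2: (1,2,2) (1,2,3) (1,2,4) — 3.
Launch=3: (1,3,2) (1,3,3) (1,3,4) (2,3,3) (2,3,4) — 5.
Launch=4: (1,4,2) (1,4,3) (1,4,4) (2,4,3) (2,4,4) (3,4,4) — 6.
Summing: 3 + 5 + 6 = 14.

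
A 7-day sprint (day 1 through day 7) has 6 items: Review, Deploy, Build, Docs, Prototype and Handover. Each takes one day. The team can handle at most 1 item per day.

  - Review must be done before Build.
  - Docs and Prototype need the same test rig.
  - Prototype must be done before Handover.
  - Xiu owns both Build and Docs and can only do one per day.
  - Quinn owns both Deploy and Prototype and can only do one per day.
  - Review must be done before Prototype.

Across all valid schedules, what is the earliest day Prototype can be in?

day 2

Precedence pushes Prototype to at least day 2; downstream work caps Prototype at day 6.
Prototype at day 2 is achievable: Review -> day 1, Handover -> day 4, Prototype -> day 2, Docs -> day 6, Build -> day 3, Deploy -> day 5.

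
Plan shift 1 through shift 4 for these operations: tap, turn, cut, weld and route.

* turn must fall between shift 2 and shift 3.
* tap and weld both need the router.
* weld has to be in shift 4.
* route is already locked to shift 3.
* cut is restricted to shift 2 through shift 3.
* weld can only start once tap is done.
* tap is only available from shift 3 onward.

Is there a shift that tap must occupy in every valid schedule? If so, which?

shift 3

tap's window is shift 3–shift 4.
weld is fixed at shift 4, and tap can't share a shift with weld.
So tap must be shift 3.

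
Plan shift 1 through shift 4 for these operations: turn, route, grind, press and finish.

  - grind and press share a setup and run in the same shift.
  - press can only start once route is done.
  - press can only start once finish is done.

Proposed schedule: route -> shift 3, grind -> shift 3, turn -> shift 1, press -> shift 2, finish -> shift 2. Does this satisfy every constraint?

press can only start once route is done — violated.
press can only start once finish is done — violated.
grind and press share a setup and run in the same shift — violated.

No — it violates: press can only start once route is done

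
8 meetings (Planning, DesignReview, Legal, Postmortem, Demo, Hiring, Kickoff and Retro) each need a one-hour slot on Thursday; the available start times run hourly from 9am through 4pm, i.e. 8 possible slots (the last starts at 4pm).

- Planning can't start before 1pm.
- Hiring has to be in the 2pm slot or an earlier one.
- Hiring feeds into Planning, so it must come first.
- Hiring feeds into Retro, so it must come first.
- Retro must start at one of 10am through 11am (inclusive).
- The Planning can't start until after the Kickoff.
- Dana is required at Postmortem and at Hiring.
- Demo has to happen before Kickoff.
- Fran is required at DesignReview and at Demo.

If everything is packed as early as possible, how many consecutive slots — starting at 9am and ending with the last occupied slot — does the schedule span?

5

The precedence chain requires at least 3 distinct slots.
Planning can't be placed before 1pm — that is slot 5 counting from 9am — so the schedule must run through at least 5 slots.
5 works (last occupied slot: 1pm): for example Retro in 10am; Planning in 1pm; Demo in 9am; Legal in 9am; DesignReview in 10am; Kickoff in 10am; Postmortem in 10am; Hiring in 9am.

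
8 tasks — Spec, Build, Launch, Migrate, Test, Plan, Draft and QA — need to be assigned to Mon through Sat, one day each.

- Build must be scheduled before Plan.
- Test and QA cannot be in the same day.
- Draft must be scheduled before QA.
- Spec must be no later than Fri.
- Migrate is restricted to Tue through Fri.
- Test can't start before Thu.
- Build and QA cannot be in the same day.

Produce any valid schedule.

Plan=Tue; Spec=Mon; Draft=Mon; Migrate=Tue; QA=Tue; Launch=Mon; Build=Mon; Test=Thu

Checking: Draft(Mon) before QA(Tue); Build(Mon) before Plan(Tue); Build(Mon) != QA(Tue); Test(Thu) != QA(Tue); Spec=Mon in [Mon,Fri]; Migrate=Tue in [Tue,Fri]; Test=Thu in [Thu,Sat].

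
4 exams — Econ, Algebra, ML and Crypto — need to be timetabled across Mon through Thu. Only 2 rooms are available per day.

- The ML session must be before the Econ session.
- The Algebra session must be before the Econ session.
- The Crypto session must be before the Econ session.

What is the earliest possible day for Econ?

Precedence pushes Econ to at least Tue.
Econ at Wed is achievable: Algebra in Mon; ML in Mon; Econ in Wed; Crypto in Tue.
Nothing earlier works — the capacity limit rule out every day before Wed.

Wed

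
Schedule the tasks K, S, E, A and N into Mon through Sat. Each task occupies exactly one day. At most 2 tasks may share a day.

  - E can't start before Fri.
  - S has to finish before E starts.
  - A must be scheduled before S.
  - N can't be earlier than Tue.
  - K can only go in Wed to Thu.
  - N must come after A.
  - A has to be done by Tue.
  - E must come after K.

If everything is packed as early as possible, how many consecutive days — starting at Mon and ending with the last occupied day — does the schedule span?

The precedence chain requires at least 3 distinct days.
With at most 2 per day and 5 tasks, at least 3 days are needed.
E can't be placed before Fri — that is day 5 counting from Mon — so the schedule must run through at least 5 days.
5 works (last occupied day: Fri): for example A=Mon, K=Wed, N=Tue, S=Tue, E=Fri.

5 days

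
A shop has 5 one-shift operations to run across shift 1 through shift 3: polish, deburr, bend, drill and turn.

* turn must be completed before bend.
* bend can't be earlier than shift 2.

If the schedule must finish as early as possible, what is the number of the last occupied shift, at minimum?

2

The precedence chain requires at least 2 distinct shifts.
2 works (last occupied shift: shift 2): for example deburr -> shift 1, drill -> shift 1, polish -> shift 1, bend -> shift 2, turn -> shift 1.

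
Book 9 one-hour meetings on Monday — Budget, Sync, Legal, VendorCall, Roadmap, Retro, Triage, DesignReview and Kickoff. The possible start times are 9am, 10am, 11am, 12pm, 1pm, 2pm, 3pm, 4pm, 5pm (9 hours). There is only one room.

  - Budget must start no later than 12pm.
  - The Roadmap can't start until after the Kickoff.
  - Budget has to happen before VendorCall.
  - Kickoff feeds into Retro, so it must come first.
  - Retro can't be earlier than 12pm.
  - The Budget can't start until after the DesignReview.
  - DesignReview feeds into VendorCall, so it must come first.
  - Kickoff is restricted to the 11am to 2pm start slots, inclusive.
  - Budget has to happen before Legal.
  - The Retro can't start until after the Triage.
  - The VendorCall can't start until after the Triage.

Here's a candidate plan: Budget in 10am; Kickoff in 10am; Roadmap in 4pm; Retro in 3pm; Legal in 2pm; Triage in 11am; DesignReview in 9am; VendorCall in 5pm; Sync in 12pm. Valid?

The VendorCall can't start until after the Triage — holds.
Budget has to happen before VendorCall — holds.
Budget has to happen before Legal — holds.
The Budget can't start until after the DesignReview — holds.
There is only one room — violated.
Kickoff is restricted to the 11am to 2pm start slots, inclusive — violated.
Budget must start no later than 12pm — holds.
DesignReview feeds into VendorCall, so it must come first — holds.
Retro can't be earlier than 12pm — holds.
Kickoff feeds into Retro, so it must come first — holds.
The Retro can't start until after the Triage — holds.
The Roadmap can't start until after the Kickoff — holds.

No. Kickoff is restricted to the 11am to 2pm start slots, inclusive is not satisfied.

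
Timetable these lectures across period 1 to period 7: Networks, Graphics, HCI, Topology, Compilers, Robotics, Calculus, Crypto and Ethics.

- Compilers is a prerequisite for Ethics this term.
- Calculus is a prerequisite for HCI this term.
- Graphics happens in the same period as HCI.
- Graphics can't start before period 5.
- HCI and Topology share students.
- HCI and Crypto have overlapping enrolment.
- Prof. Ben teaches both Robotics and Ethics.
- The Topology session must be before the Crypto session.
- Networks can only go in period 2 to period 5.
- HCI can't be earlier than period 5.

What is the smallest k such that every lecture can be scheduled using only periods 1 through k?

The precedence chain requires at least 2 distinct periods.
Graphics can't be placed before period 5, so the schedule must run through at least period 5.
5 works (last occupied period: period 5): for example Crypto in period 2; Compilers in period 1; Ethics in period 2; Calculus in period 1; Robotics in period 1; Networks in period 2; Graphics in period 5; HCI in period 5; Topology in period 1.

5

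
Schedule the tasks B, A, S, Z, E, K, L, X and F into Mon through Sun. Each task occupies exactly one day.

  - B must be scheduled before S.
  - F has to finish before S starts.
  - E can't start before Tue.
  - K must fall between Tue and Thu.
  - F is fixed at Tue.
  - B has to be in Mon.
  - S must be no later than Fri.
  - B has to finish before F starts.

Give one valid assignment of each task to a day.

X in Mon, S in Wed, E in Tue, Z in Mon, L in Mon, F in Tue, K in Tue, A in Mon, B in Mon

Checking: B(Mon) before F(Tue); F(Tue) before S(Wed); B(Mon) before S(Wed); B=Mon in [Mon,Mon]; S=Wed in [Mon,Fri]; K=Tue in [Tue,Thu]; F=Tue in [Tue,Tue]; E=Tue in [Tue,Sun].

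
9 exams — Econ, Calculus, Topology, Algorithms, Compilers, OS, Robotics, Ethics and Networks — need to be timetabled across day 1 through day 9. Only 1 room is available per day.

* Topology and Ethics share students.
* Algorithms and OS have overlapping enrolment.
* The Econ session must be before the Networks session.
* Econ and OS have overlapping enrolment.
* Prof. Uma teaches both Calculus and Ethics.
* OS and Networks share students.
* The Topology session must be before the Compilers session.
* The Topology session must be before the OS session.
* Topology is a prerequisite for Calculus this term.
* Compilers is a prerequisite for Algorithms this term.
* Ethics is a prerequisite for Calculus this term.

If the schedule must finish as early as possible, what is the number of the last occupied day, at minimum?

The precedence chain requires at least 3 distinct days.
With at most 1 per day and 9 exams, at least 9 days are needed.
9 works (last occupied day: day 9): for example Calculus -> day 3; Econ -> day 5; Ethics -> day 2; Compilers -> day 4; Algorithms -> day 6; OS -> day 7; Networks -> day 8; Robotics -> day 9; Topology -> day 1.

day 9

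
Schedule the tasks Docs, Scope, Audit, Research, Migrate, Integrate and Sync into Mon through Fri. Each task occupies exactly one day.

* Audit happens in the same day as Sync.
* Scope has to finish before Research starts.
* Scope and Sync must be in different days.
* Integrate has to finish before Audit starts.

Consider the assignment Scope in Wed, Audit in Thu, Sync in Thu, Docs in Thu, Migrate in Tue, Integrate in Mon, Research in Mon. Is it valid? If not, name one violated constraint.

No. Scope has to finish before Research starts is not satisfied.

Audit happens in the same day as Sync — holds.
Scope and Sync must be in different days — holds.
Integrate has to finish before Audit starts — holds.
Scope has to finish before Research starts — violated.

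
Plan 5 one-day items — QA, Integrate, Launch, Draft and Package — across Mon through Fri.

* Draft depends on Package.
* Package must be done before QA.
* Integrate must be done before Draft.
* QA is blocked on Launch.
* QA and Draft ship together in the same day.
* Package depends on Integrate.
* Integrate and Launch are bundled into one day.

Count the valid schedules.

10

Splitting on QA: it can be Wed (1), Thu (3), Fri (6). Listing each branch's schedules as (Integrate, Launch, Draft, Package):
QA=Wed: (Mon,Mon,Wed,Tue) — 1.
QA=Thu: (Mon,Mon,Thu,Tue) (Mon,Mon,Thu,Wed) (Tue,Tue,Thu,Wed) — 3.
QA=Fri: (Mon,Mon,Fri,Tue) (Mon,Mon,Fri,Wed) (Mon,Mon,Fri,Thu) (Tue,Tue,Fri,Wed) (Tue,Tue,Fri,Thu) (Wed,Wed,Fri,Thu) — 6.
Summing: 1 + 3 + 6 = 10.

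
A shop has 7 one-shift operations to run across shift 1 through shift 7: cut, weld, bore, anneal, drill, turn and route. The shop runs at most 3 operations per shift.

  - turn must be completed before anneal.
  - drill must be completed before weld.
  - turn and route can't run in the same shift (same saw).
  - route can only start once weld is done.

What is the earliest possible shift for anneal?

Precedence pushes anneal to at least shift 2.
anneal at shift 2 is achievable: bore=shift 2; turn=shift 1; drill=shift 1; weld=shift 2; cut=shift 1; anneal=shift 2; route=shift 3.

shift 2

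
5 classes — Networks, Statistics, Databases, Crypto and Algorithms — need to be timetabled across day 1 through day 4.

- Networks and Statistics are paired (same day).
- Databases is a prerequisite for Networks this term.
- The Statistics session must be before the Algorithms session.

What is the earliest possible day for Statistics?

Statistics must be in the same day as Networks, which can't be before day 2, so Statistics is at least day 2; downstream work caps Statistics at day 3.
Statistics at day 2 is achievable: Networks=day 2, Algorithms=day 3, Crypto=day 1, Databases=day 1, Statistics=day 2.

day 2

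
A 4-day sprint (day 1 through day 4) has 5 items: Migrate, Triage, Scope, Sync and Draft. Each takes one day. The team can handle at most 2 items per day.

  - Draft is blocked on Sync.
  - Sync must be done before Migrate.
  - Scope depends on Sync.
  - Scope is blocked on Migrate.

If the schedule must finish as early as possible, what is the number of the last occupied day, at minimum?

day 3

The precedence chain requires at least 3 distinct days.
With at most 2 per day and 5 work items, at least 3 days are needed.
3 works (last occupied day: day 3): for example Triage in day 1, Migrate in day 2, Scope in day 3, Sync in day 1, Draft in day 2.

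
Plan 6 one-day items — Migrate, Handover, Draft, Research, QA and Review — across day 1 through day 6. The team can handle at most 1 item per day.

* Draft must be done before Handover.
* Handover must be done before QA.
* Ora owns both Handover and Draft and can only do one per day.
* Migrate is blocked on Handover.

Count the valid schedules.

60

Splitting on Migrate: it can be day 3 (6), day 4 (14), day 5 (20), day 6 (20). Listing each branch's schedules as (Handover, Draft, Research, QA, Review) by day number:
Migrate=day 3: (2,1,4,5,6) (2,1,4,6,5) (2,1,5,4,6) (2,1,5,6,4) (2,1,6,4,5) (2,1,6,5,4) — 6.
Migrate=day 4: (2,1,3,5,6) (2,1,3,6,5) (2,1,5,3,6) (2,1,5,6,3) (2,1,6,3,5) (2,1,6,5,3) (3,1,2,5,6) (3,1,2,6,5) (3,1,5,6,2) (3,1,6,5,2) (3,2,1,5,6) (3,2,1,6,5) (3,2,5,6,1) (3,2,6,5,1) — 14.
Migrate=day 5: (2,1,3,4,6) (2,1,3,6,4) (2,1,4,3,6) (2,1,4,6,3) (2,1,6,3,4) (2,1,6,4,3) (3,1,2,4,6) (3,1,2,6,4) (3,1,4,6,2) (3,1,6,4,2) (3,2,1,4,6) (3,2,1,6,4) (3,2,4,6,1) (3,2,6,4,1) (4,1,2,6,3) (4,1,3,6,2) (4,2,1,6,3) (4,2,3,6,1) (4,3,1,6,2) (4,3,2,6,1) — 20.
Migrate=day 6: (2,1,3,4,5) (2,1,3,5,4) (2,1,4,3,5) (2,1,4,5,3) (2,1,5,3,4) (2,1,5,4,3) (3,1,2,4,5) (3,1,2,5,4) (3,1,4,5,2) (3,1,5,4,2) (3,2,1,4,5) (3,2,1,5,4) (3,2,4,5,1) (3,2,5,4,1) (4,1,2,5,3) (4,1,3,5,2) (4,2,1,5,3) (4,2,3,5,1) (4,3,1,5,2) (4,3,2,5,1) — 20.
Summing: 6 + 14 + 20 + 20 = 60.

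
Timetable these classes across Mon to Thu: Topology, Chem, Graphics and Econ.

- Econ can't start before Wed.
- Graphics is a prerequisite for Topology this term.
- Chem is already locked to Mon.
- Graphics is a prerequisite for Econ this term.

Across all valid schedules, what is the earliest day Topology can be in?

Tue

Precedence pushes Topology to at least Tue.
Topology at Tue is achievable: Graphics in Mon, Chem in Mon, Econ in Wed, Topology in Tue.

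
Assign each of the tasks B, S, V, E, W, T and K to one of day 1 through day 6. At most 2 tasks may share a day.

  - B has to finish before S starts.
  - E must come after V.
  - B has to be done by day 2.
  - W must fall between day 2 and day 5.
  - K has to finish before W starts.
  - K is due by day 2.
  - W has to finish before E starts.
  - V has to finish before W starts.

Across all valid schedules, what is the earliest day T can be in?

day 1

T at day 1 is achievable: K in day 2, V in day 2, T in day 1, W in day 3, B in day 1, S in day 3, E in day 4.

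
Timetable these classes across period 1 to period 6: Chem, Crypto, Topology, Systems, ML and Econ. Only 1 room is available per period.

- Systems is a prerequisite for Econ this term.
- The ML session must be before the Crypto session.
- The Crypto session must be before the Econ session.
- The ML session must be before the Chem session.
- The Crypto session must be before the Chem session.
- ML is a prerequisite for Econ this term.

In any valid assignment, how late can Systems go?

period 5

Downstream work caps Systems at period 5.
Systems at period 5 is achievable: Crypto=period 2, Systems=period 5, Chem=period 3, ML=period 1, Econ=period 6, Topology=period 4.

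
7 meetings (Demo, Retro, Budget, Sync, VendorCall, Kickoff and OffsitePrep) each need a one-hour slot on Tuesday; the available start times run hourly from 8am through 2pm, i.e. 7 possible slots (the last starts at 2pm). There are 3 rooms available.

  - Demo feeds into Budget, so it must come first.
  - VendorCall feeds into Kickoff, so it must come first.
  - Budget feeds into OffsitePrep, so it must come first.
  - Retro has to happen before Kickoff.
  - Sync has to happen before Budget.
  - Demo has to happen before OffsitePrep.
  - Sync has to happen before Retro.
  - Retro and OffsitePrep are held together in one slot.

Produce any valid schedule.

Demo=8am, Budget=9am, Sync=8am, OffsitePrep=10am, VendorCall=8am, Kickoff=11am, Retro=10am

Checking: Demo(8am) before OffsitePrep(10am); Sync(8am) before Retro(10am); Retro(10am) before Kickoff(11am); VendorCall(8am) before Kickoff(11am); Demo(8am) before Budget(9am); Sync(8am) before Budget(9am); Budget(9am) before OffsitePrep(10am); Retro = OffsitePrep = 10am; max 3 per slot (cap 3).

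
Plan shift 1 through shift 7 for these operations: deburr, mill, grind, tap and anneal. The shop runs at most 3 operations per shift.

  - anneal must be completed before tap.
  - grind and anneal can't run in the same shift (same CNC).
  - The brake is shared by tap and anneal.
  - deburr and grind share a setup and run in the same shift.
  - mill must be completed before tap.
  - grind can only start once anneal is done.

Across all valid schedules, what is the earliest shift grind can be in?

shift 2

Precedence pushes grind to at least shift 2.
grind at shift 2 is achievable: tap -> shift 2; grind -> shift 2; deburr -> shift 2; mill -> shift 1; anneal -> shift 1.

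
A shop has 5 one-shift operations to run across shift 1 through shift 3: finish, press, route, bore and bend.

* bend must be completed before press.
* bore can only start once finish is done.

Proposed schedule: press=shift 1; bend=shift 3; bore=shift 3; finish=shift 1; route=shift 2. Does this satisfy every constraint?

bend must be completed before press — violated.
bore can only start once finish is done — holds.

Invalid. bend must be completed before press.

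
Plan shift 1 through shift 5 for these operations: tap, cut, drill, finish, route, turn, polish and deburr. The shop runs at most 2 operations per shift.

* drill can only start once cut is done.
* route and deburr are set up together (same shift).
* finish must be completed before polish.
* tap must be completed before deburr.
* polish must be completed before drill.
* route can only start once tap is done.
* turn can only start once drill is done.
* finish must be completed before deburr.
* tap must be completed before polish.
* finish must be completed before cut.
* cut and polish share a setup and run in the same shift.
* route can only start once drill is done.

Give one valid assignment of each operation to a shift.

deburr in shift 4, finish in shift 1, cut in shift 2, tap in shift 1, turn in shift 5, route in shift 4, polish in shift 2, drill in shift 3

Checking: finish(shift 1) before deburr(shift 4); cut(shift 2) before drill(shift 3); drill(shift 3) before route(shift 4); polish(shift 2) before drill(shift 3); finish(shift 1) before cut(shift 2); tap(shift 1) before polish(shift 2); tap(shift 1) before route(shift 4); drill(shift 3) before turn(shift 5); finish(shift 1) before polish(shift 2); tap(shift 1) before deburr(shift 4); route = deburr = shift 4; cut = polish = shift 2; max 2 per shift (cap 2).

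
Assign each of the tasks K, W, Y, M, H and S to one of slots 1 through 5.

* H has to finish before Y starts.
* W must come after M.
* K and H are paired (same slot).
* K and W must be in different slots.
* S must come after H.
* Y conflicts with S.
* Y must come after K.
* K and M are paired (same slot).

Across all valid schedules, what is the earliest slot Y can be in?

2

Precedence pushes Y to at least 2.
Y at 2 is achievable: W -> 2, M -> 1, Y -> 2, K -> 1, H -> 1, S -> 3.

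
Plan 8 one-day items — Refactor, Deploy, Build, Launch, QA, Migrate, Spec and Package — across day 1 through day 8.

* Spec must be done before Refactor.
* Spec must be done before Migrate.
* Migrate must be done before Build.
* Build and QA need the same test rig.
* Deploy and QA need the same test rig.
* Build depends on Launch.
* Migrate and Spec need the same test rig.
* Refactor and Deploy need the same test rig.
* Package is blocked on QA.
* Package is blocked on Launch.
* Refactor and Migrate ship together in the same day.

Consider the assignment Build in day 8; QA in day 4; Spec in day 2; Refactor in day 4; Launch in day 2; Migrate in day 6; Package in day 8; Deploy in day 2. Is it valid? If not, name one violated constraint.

No. Refactor and Migrate ship together in the same day is not satisfied.

Migrate must be done before Build — holds.
Build depends on Launch — holds.
Package is blocked on Launch — holds.
Migrate and Spec need the same test rig — holds.
Build and QA need the same test rig — holds.
Refactor and Migrate ship together in the same day — violated.
Refactor and Deploy need the same test rig — holds.
Deploy and QA need the same test rig — holds.
Spec must be done before Migrate — holds.
Package is blocked on QA — holds.
Spec must be done before Refactor — holds.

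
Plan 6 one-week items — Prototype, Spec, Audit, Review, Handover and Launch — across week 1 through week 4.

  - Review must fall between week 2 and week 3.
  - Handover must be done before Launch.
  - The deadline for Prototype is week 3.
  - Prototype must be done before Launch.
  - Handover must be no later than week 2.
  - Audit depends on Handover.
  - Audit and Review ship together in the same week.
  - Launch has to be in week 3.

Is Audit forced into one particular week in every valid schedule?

Audit can be week 2 (e.g. Prototype in week 1; Audit in week 2; Review in week 2; Launch in week 3; Spec in week 1; Handover in week 1) or week 3 (e.g. Prototype=week 1, Handover=week 1, Audit=week 3, Spec=week 1, Launch=week 3, Review=week 3).

No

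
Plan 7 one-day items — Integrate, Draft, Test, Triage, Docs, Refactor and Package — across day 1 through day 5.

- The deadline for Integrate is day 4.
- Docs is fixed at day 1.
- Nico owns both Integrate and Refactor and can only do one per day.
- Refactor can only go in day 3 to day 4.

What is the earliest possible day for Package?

day 1

Package at day 1 is achievable: Triage=day 1; Refactor=day 3; Package=day 1; Test=day 1; Docs=day 1; Integrate=day 1; Draft=day 1.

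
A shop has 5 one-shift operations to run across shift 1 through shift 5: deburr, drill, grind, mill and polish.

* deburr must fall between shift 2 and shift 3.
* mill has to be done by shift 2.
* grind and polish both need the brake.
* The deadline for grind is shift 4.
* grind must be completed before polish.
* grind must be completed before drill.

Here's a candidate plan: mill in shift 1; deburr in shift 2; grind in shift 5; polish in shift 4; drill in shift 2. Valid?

No — it violates: The deadline for grind is shift 4

grind and polish both need the brake — holds.
grind must be completed before polish — violated.
grind must be completed before drill — violated.
The deadline for grind is shift 4 — violated.
deburr must fall between shift 2 and shift 3 — holds.
mill has to be done by shift 2 — holds.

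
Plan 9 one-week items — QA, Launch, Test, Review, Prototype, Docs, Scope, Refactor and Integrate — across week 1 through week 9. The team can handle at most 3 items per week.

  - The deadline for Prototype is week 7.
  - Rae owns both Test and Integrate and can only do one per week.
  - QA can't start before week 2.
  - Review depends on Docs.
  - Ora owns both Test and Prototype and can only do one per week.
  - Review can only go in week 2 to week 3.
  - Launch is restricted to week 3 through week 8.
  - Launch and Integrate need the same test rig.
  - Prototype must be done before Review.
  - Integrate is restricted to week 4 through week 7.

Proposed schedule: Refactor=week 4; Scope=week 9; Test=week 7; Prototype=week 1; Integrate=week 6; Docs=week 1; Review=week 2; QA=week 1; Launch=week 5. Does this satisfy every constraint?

Review depends on Docs — holds.
Prototype must be done before Review — holds.
Ora owns both Test and Prototype and can only do one per week — holds.
Integrate is restricted to week 4 through week 7 — holds.
Rae owns both Test and Integrate and can only do one per week — holds.
The team can handle at most 3 items per week — holds.
Review can only go in week 2 to week 3 — holds.
QA can't start before week 2 — violated.
Launch is restricted to week 3 through week 8 — holds.
Launch and Integrate need the same test rig — holds.
The deadline for Prototype is week 7 — holds.

No. QA can't start before week 2 is not satisfied.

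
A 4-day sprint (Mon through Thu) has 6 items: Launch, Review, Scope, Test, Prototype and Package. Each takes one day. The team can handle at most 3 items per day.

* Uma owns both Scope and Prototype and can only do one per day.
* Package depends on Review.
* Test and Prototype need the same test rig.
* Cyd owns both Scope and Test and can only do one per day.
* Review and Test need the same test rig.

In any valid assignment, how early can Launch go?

Launch at Mon is achievable: Package=Tue, Launch=Mon, Test=Tue, Review=Mon, Prototype=Wed, Scope=Mon.

Mon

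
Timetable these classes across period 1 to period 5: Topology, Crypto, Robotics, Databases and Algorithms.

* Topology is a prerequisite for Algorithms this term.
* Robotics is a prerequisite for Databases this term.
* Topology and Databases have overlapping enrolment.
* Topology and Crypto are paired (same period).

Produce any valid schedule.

Crypto in period 1; Robotics in period 1; Algorithms in period 2; Topology in period 1; Databases in period 2

Checking: Robotics(period 1) before Databases(period 2); Topology(period 1) before Algorithms(period 2); Topology(period 1) != Databases(period 2); Topology = Crypto = period 1.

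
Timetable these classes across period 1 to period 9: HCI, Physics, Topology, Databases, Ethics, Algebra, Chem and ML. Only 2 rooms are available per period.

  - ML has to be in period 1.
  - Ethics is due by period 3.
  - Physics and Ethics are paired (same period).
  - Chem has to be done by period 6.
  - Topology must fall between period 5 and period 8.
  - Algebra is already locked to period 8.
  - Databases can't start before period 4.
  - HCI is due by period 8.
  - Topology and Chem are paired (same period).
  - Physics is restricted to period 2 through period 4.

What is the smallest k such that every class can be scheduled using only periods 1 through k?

With at most 2 per period and 8 classes, at least 4 periods are needed.
Algebra can't be placed before period 8, so the schedule must run through at least period 8.
8 works (last occupied period: period 8): for example Physics -> period 2, Chem -> period 5, Databases -> period 4, HCI -> period 1, Ethics -> period 2, Algebra -> period 8, ML -> period 1, Topology -> period 5.

8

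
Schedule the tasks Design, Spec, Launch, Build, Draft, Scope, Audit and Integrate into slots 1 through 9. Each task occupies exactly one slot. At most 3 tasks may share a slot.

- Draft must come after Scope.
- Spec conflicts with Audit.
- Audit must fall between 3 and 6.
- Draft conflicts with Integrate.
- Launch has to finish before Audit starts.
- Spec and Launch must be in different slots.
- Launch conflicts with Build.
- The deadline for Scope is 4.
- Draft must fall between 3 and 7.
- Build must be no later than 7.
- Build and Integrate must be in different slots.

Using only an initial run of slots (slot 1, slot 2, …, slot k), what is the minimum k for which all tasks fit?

3

The precedence chain requires at least 2 distinct slots.
With at most 3 per slot and 8 tasks, at least 3 slots are needed.
Draft can't be placed before 3, so the schedule must run through at least slot 3.
3 works (last occupied slot: 3): for example Launch=1, Build=3, Scope=1, Audit=3, Design=1, Draft=3, Integrate=2, Spec=2.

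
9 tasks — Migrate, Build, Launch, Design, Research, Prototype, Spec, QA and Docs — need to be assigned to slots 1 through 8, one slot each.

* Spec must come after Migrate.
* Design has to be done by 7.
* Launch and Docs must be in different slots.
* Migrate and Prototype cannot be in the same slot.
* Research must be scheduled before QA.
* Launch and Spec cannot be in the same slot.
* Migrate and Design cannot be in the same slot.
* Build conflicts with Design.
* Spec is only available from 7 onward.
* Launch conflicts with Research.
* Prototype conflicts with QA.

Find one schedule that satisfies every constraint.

Research -> 1, Build -> 2, QA -> 2, Migrate -> 2, Design -> 1, Spec -> 7, Launch -> 2, Prototype -> 1, Docs -> 1

Checking: Research(1) before QA(2); Migrate(2) before Spec(7); Launch(2) != Docs(1); Prototype(1) != QA(2); Migrate(2) != Prototype(1); Launch(2) != Spec(7); Migrate(2) != Design(1); Launch(2) != Research(1); Build(2) != Design(1); Design=1 in [1,7]; Spec=7 in [7,8].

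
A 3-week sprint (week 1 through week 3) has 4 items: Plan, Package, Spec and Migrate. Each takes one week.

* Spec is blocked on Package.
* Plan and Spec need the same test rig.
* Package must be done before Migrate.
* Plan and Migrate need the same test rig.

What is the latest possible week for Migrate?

Precedence pushes Migrate to at least week 2.
Migrate at week 3 is achievable: Spec=week 2; Package=week 1; Migrate=week 3; Plan=week 1.

week 3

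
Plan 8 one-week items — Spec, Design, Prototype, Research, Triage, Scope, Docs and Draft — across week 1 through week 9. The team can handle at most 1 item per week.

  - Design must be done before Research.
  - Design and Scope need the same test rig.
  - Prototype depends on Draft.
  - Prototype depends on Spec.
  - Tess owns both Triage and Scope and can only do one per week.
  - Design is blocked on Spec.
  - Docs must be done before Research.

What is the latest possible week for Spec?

Downstream work caps Spec at week 7.
Spec at week 6 is achievable: Triage -> week 3, Prototype -> week 8, Draft -> week 2, Design -> week 7, Spec -> week 6, Docs -> week 1, Scope -> week 4, Research -> week 9.
Nothing later works — the conflict and capacity constraints rule out every week after week 6.

week 6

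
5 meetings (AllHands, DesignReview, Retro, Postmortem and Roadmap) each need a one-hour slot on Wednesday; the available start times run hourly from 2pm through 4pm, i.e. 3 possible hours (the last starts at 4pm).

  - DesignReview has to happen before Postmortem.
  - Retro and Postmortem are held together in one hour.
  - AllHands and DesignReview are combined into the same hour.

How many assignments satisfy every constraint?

Splitting on AllHands: it can be 2pm (6), 3pm (3). Listing each branch's schedules as (DesignReview, Retro, Postmortem, Roadmap):
AllHands=2pm: (2pm,3pm,3pm,2pm) (2pm,3pm,3pm,3pm) (2pm,3pm,3pm,4pm) (2pm,4pm,4pm,2pm) (2pm,4pm,4pm,3pm) (2pm,4pm,4pm,4pm) — 6.
AllHands=3pm: (3pm,4pm,4pm,2pm) (3pm,4pm,4pm,3pm) (3pm,4pm,4pm,4pm) — 3.
Summing: 6 + 3 = 9.

9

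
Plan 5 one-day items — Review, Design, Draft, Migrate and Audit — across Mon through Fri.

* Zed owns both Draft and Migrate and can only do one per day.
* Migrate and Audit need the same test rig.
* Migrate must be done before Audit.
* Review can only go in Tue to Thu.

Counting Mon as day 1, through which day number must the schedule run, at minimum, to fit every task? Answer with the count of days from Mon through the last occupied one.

2 days

The precedence chain requires at least 2 distinct days.
2 works (last occupied day: Tue): for example Draft in Tue, Migrate in Mon, Design in Mon, Review in Tue, Audit in Tue.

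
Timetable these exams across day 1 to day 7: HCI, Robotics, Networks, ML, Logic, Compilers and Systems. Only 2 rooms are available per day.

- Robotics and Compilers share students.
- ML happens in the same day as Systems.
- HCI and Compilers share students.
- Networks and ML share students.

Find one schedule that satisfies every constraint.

HCI in day 1; Robotics in day 1; Compilers in day 4; ML in day 3; Logic in day 2; Networks in day 2; Systems in day 3

Checking: Robotics(day 1) != Compilers(day 4); HCI(day 1) != Compilers(day 4); Networks(day 2) != ML(day 3); ML = Systems = day 3; max 2 per day (cap 2).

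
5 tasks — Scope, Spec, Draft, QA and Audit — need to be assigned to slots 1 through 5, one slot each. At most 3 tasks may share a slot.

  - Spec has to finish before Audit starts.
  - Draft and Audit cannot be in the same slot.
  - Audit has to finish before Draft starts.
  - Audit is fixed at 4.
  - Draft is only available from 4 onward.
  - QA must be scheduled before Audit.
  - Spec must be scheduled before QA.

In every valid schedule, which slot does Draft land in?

5

Draft's window is 4–5.
Audit is fixed at 4, and Draft can't share a slot with Audit.
So Draft must be 5.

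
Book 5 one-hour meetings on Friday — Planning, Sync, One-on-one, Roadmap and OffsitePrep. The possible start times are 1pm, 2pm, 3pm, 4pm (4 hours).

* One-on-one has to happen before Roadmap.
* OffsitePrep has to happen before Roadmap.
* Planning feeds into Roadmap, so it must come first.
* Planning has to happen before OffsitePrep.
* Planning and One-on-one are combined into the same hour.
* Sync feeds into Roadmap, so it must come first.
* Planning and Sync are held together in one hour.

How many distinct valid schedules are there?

4

Enumerating: Planning=1pm; OffsitePrep=2pm; Sync=1pm; Roadmap=3pm; One-on-one=1pm | OffsitePrep=2pm; One-on-one=1pm; Roadmap=4pm; Sync=1pm; Planning=1pm | One-on-one=1pm; Sync=1pm; Roadmap=4pm; Planning=1pm; OffsitePrep=3pm | Planning in 2pm; Roadmap in 4pm; One-on-one in 2pm; OffsitePrep in 3pm; Sync in 2pm.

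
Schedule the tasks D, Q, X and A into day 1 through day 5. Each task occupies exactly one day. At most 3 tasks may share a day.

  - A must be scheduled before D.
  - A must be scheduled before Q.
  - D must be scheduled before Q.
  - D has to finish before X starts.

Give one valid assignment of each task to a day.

Q -> day 3; X -> day 3; A -> day 1; D -> day 2

Checking: D(day 2) before X(day 3); D(day 2) before Q(day 3); A(day 1) before Q(day 3); A(day 1) before D(day 2); max 2 per day (cap 3).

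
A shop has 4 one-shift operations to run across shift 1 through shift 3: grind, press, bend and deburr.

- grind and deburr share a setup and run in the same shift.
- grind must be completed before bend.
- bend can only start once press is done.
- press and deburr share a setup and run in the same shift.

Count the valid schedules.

Enumerating: deburr -> shift 1; grind -> shift 1; press -> shift 1; bend -> shift 2 | grind -> shift 1; press -> shift 1; bend -> shift 3; deburr -> shift 1 | press=shift 2, bend=shift 3, deburr=shift 2, grind=shift 2.

3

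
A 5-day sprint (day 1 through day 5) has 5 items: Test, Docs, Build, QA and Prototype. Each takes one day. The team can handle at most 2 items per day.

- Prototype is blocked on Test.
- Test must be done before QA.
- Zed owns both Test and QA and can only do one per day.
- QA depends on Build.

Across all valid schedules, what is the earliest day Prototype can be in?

day 2

Precedence pushes Prototype to at least day 2.
Prototype at day 2 is achievable: Test -> day 1, Build -> day 1, Docs -> day 3, Prototype -> day 2, QA -> day 2.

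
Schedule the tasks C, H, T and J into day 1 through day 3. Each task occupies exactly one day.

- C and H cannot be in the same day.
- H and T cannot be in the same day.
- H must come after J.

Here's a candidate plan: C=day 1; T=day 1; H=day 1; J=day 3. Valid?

H must come after J — violated.
C and H cannot be in the same day — violated.
H and T cannot be in the same day — violated.

Invalid. H must come after J.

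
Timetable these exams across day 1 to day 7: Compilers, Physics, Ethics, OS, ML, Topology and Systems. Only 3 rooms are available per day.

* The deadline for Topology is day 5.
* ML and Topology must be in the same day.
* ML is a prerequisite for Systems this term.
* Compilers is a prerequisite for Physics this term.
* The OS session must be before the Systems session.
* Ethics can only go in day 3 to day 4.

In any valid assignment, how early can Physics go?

day 2

Precedence pushes Physics to at least day 2.
Physics at day 2 is achievable: OS -> day 2, Physics -> day 2, Ethics -> day 3, Topology -> day 1, ML -> day 1, Compilers -> day 1, Systems -> day 3.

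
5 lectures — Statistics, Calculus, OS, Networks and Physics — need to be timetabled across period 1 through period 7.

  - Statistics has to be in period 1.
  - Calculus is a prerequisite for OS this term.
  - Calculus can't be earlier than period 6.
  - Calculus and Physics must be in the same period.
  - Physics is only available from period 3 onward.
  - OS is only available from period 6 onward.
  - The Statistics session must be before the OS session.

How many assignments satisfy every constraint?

7

Splitting on Statistics: it can be period 1 (7). Listing each branch's schedules as (Calculus, OS, Networks, Physics) by period number:
Statistics=period 1: (6,7,1,6) (6,7,2,6) (6,7,3,6) (6,7,4,6) (6,7,5,6) (6,7,6,6) (6,7,7,6) — 7.
Summing: 7 = 7.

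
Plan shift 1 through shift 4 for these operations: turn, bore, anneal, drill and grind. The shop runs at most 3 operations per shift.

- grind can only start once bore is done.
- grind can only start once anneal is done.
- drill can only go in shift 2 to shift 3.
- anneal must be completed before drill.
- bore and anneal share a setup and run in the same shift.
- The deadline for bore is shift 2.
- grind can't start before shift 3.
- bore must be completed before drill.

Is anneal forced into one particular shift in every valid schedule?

No

anneal can be shift 1 (e.g. anneal -> shift 1, grind -> shift 3, bore -> shift 1, turn -> shift 1, drill -> shift 2) or shift 2 (e.g. grind -> shift 3, drill -> shift 3, anneal -> shift 2, turn -> shift 1, bore -> shift 2).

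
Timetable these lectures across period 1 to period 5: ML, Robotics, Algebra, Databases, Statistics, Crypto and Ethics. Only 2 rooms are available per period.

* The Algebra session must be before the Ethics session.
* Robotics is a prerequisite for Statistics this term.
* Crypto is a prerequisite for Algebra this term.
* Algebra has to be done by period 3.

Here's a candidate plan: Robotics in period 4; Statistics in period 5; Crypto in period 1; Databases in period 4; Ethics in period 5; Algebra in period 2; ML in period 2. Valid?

Valid

The Algebra session must be before the Ethics session — holds.
Robotics is a prerequisite for Statistics this term — holds.
Crypto is a prerequisite for Algebra this term — holds.
Algebra has to be done by period 3 — holds.
Only 2 rooms are available per period — holds.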